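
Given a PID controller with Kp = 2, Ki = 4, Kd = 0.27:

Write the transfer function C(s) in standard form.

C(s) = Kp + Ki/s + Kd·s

Substituting values: C(s) = 2 + 4/s + 0.27s = (0.27s² + 2s + 4)/s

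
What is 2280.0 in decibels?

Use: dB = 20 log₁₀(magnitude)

dB = 20 log₁₀(2280.0) = 67.2 dB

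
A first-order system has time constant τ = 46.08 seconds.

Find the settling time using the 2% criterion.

For first-order system, 2% settling time ≈ 4τ = 4 × 46.08 = 184.32 s.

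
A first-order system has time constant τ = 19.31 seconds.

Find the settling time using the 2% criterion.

For first-order system, 2% settling time ≈ 4τ = 4 × 19.31 = 77.24 s.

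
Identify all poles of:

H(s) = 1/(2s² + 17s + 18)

Discriminant = 17² - 4×2×18 = 289 - 144 = 145 > 0, so two distinct real poles. Using quadratic formula: s = (-17 ± √145)/(2×2) = (-17 ± √145)/4, with √145 ≈ 12.0416. s₁ ≈ -1.2396, s₂ ≈ -7.2604. Poles: s₁ = -1.2396, s₂ = -7.2604.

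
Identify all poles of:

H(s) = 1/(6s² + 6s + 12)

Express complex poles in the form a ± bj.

Discriminant = 6² - 4×6×12 = 36 - 288 = -252 < 0, so the poles are a complex conjugate pair s = (-6 ± j√252)/(2×6). Real part = -6/(2×6) = -6/12 = -0.5; imaginary part = ±√252/(2×6) ≈ 1.3229. Poles: s = -0.5 ± 1.3229j.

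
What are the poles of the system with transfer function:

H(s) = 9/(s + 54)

Pole is where denominator = 0: s + 54 = 0, so s = -54.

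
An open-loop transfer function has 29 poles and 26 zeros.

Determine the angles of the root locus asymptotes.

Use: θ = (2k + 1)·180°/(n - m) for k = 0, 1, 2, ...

n - m = 29 - 26 = 3. Angles: θk = (2k + 1)·180°/3 = 60°, 180°, 300°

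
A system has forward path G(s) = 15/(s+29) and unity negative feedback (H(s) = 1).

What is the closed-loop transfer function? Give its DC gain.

T(s) = G/(1+GH) = [15/(s+29)] / [1 + 15/(s+29)] = 15/(s+29+15) = 15/(s+44). DC gain = 15/44 = 0.3409.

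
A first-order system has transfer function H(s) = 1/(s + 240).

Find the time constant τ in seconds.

For H(s) = 1/(s + 1/τ), the pole is at -1/τ = -240, so τ = 1/240 = 0.0042 s.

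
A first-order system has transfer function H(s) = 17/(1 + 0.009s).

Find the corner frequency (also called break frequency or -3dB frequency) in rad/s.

Corner frequency = 1/τ = 1/0.009 = 111.111 rad/s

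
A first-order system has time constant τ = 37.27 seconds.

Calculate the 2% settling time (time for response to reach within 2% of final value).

For first-order system, 2% settling time ≈ 4τ = 4 × 37.27 = 149.08 s.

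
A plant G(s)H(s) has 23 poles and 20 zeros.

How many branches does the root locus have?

Root locus has n branches where n = number of poles = 23.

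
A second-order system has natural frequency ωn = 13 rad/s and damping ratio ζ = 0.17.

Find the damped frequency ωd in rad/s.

ωd = ωn√(1 - ζ²) = 13√(1 - 0.17²) = 12.81 rad/s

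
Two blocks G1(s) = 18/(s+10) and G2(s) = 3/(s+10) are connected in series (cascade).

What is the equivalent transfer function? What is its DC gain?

Series: multiply transfer functions. G_eq = 18/(s+10) × 3/(s+10) = 54/((s+10)(s+10)). DC gain = 54/(10×10) = 0.54.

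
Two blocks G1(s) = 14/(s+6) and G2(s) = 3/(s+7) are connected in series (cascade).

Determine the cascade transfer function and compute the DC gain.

Series: multiply transfer functions. G_eq = 14/(s+6) × 3/(s+7) = 42/((s+6)(s+7)). DC gain = 42/(6×7) = 1.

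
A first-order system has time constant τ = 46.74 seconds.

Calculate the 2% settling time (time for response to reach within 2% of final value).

For first-order system, 2% settling time ≈ 4τ = 4 × 46.74 = 186.96 s.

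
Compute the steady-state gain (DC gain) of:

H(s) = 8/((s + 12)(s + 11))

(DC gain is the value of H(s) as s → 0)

DC gain = H(0) = 8/(12 × 11) = 8/132 = 0.0606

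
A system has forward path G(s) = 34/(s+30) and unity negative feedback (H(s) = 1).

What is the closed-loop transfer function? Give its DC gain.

T(s) = G/(1+GH) = [34/(s+30)] / [1 + 34/(s+30)] = 34/(s+30+34) = 34/(s+64). DC gain = 34/64 = 0.53125.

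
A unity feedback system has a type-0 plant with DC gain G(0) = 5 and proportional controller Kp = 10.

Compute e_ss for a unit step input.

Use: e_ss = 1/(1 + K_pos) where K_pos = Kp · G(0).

K_pos = Kp · G(0) = 10 × 5 = 50. e_ss = 1/(1 + 50) = 0.0196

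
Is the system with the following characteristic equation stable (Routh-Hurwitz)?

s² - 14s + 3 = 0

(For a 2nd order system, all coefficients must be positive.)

Coefficients: 1, -14, 3. b=-14 not positive, so system is unstable.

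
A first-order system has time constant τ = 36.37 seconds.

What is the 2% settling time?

For first-order system, 2% settling time ≈ 4τ = 4 × 36.37 = 145.48 s.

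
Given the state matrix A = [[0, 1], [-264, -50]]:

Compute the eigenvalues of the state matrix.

det(A - λI) = λ² - (-50)λ + 264 = (λ - (-6))(λ - (-44)). Eigenvalues: -6, -44.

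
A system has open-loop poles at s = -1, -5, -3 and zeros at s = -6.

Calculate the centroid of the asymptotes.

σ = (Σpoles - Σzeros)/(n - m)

σ = (Σpoles - Σzeros)/(n - m) = (-9 - (-6))/(3 - 1) = -3/2 = -1.5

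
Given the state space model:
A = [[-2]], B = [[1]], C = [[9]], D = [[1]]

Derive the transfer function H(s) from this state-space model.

(sI - A)⁻¹ = 1/(s + 2). H(s) = 9×1/(s + 2) + 1 = (s + 11)/(s + 2).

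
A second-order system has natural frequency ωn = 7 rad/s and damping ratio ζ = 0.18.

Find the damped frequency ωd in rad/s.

ωd = ωn√(1 - ζ²) = 7√(1 - 0.18²) = 6.89 rad/s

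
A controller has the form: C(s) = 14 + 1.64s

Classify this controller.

This is a Proportional-Derivative (PD) controller.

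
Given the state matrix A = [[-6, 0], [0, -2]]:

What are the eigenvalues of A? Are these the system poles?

For diagonal matrix, eigenvalues are diagonal entries: λ₁ = -6, λ₂ = -2. Eigenvalues of A = system poles.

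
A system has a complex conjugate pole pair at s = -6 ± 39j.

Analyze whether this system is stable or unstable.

Real part of poles is -6 (< 0, left half-plane). Stable.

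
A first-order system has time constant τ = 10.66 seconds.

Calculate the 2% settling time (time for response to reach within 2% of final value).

For first-order system, 2% settling time ≈ 4τ = 4 × 10.66 = 42.64 s.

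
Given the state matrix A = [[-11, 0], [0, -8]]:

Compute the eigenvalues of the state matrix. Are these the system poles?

For diagonal matrix, eigenvalues are diagonal entries: λ₁ = -11, λ₂ = -8. Eigenvalues of A = system poles.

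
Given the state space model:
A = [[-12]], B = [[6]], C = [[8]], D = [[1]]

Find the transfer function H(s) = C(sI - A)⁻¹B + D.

(sI - A)⁻¹ = 1/(s + 12). H(s) = 8×6/(s + 12) + 1 = (s + 60)/(s + 12).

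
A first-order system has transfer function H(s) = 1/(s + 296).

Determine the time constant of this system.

For H(s) = 1/(s + 1/τ), the pole is at -1/τ = -296, so τ = 1/296 = 0.0034 s.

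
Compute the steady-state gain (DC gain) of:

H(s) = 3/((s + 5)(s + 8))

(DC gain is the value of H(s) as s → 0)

DC gain = H(0) = 3/(5 × 8) = 3/40 = 0.075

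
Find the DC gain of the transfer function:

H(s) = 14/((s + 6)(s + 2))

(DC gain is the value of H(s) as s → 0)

DC gain = H(0) = 14/(6 × 2) = 14/12 = 1.1667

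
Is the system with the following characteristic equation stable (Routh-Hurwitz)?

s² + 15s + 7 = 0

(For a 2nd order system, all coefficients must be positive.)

Coefficients: 1, 15, 7. All positive, so system is stable.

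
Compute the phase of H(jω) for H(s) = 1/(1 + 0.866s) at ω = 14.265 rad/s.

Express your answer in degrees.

Phase = -arctan(ωτ) = -arctan(14.265 × 0.866) = -85.4°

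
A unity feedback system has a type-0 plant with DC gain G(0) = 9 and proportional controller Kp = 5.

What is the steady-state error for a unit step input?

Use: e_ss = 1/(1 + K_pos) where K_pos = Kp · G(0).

K_pos = Kp · G(0) = 5 × 9 = 45. e_ss = 1/(1 + 45) = 0.0217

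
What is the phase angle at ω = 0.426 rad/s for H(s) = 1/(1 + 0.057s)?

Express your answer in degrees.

Phase = -arctan(ωτ) = -arctan(0.426 × 0.057) = -1.4°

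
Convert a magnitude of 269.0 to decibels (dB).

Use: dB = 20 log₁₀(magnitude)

dB = 20 log₁₀(269.0) = 48.6 dB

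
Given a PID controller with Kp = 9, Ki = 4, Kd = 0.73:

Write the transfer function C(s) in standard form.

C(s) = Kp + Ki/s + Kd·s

Substituting values: C(s) = 9 + 4/s + 0.73s = (0.73s² + 9s + 4)/s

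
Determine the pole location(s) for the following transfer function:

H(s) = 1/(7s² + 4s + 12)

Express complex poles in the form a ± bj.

Discriminant = 4² - 4×7×12 = 16 - 336 = -320 < 0, so the poles are a complex conjugate pair s = (-4 ± j√320)/(2×7). Real part = -4/(2×7) = -4/14 ≈ -0.2857; imaginary part = ±√320/(2×7) ≈ 1.2778. Poles: s = -0.2857 ± 1.2778j.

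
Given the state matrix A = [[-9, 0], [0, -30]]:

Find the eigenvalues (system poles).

For diagonal matrix, eigenvalues are diagonal entries: λ₁ = -9, λ₂ = -30.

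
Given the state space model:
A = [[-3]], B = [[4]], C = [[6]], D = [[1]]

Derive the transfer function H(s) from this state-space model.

(sI - A)⁻¹ = 1/(s + 3). H(s) = 6×4/(s + 3) + 1 = (s + 27)/(s + 3).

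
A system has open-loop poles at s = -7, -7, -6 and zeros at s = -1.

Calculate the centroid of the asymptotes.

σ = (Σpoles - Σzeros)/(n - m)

σ = (Σpoles - Σzeros)/(n - m) = (-20 - (-1))/(3 - 1) = -19/2 = -9.5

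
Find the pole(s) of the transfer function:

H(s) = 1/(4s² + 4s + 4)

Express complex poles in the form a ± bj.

Discriminant = 4² - 4×4×4 = 16 - 64 = -48 < 0, so the poles are a complex conjugate pair s = (-4 ± j√48)/(2×4). Real part = -4/(2×4) = -4/8 = -0.5; imaginary part = ±√48/(2×4) ≈ 0.8660. Poles: s = -0.5 ± 0.8660j.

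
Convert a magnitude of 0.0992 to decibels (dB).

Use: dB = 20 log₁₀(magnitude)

dB = 20 log₁₀(0.0992) = -20.1 dB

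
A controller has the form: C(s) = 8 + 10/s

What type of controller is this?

This is a Proportional-Integral (PI) controller.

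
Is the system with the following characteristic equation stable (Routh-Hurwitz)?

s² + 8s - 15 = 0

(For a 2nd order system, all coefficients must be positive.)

Coefficients: 1, 8, -15. c=-15 not positive, so system is unstable.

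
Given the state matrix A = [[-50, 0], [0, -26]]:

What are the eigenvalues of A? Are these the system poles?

For diagonal matrix, eigenvalues are diagonal entries: λ₁ = -50, λ₂ = -26. Eigenvalues of A = system poles.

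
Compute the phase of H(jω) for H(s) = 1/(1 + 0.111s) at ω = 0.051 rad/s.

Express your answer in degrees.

Phase = -arctan(ωτ) = -arctan(0.051 × 0.111) = -0.3°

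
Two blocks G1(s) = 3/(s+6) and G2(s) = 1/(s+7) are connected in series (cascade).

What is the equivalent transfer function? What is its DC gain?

Series: multiply transfer functions. G_eq = 3/(s+6) × 1/(s+7) = 3/((s+6)(s+7)). DC gain = 3/(6×7) = 0.0714.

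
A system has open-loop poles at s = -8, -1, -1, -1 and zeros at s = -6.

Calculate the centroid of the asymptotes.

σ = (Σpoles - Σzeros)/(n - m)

σ = (Σpoles - Σzeros)/(n - m) = (-11 - (-6))/(4 - 1) = -5/3 = -1.67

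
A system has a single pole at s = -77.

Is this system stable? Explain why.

Pole at s = -77 is in the left half-plane. Stable.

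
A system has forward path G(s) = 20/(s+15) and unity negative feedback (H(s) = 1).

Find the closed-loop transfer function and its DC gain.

T(s) = G/(1+GH) = [20/(s+15)] / [1 + 20/(s+15)] = 20/(s+15+20) = 20/(s+35). DC gain = 20/35 = 0.5714.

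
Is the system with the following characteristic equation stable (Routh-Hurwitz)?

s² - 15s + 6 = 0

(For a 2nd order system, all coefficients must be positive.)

Coefficients: 1, -15, 6. b=-15 not positive, so system is unstable.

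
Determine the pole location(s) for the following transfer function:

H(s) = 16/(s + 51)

Pole is where denominator = 0: s + 51 = 0, so s = -51.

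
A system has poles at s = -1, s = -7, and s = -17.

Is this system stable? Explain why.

All poles are in the left half-plane. System is stable.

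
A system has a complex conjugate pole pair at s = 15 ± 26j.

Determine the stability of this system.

Real part of poles is 15 (> 0, right half-plane). Unstable.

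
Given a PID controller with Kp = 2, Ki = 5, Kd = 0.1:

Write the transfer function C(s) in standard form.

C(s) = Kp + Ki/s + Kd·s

Substituting values: C(s) = 2 + 5/s + 0.1s = (0.1s² + 2s + 5)/s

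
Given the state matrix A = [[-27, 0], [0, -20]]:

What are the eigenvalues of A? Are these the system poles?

For diagonal matrix, eigenvalues are diagonal entries: λ₁ = -27, λ₂ = -20. Eigenvalues of A = system poles.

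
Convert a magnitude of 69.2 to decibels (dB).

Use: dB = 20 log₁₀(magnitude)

dB = 20 log₁₀(69.2) = 36.8 dB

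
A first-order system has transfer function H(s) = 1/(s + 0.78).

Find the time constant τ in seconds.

For H(s) = 1/(s + 1/τ), the pole is at -1/τ = -0.78, so τ = 1/0.78 = 1.2821 s.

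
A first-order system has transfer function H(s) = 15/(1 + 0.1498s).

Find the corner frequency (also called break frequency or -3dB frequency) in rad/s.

Corner frequency = 1/τ = 1/0.1498 = 6.676 rad/s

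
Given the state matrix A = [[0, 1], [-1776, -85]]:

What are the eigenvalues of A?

det(A - λI) = λ² - (-85)λ + 1776 = (λ - (-48))(λ - (-37)). Eigenvalues: -48, -37.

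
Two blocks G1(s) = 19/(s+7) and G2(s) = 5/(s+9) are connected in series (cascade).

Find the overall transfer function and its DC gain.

Series: multiply transfer functions. G_eq = 19/(s+7) × 5/(s+9) = 95/((s+7)(s+9)). DC gain = 95/(7×9) = 1.5079.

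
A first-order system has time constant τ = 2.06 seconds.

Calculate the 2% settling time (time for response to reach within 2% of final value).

For first-order system, 2% settling time ≈ 4τ = 4 × 2.06 = 8.24 s.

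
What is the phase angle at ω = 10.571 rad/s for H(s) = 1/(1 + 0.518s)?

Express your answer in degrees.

Phase = -arctan(ωτ) = -arctan(10.571 × 0.518) = -79.7°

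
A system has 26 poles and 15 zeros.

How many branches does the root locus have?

Root locus has n branches where n = number of poles = 26.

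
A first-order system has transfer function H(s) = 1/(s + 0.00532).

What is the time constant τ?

For H(s) = 1/(s + 1/τ), the pole is at -1/τ = -0.00532, so τ = 1/0.00532 = 188 s.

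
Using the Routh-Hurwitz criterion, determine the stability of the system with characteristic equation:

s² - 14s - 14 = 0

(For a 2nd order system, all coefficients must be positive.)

Coefficients: 1, -14, -14. b=-14, c=-14 not positive, so system is unstable.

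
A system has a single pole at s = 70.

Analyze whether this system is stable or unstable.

Pole at s = 70 is in the right half-plane. Unstable.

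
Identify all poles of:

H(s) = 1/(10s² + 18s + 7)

Discriminant = 18² - 4×10×7 = 324 - 280 = 44 > 0, so two distinct real poles. Using quadratic formula: s = (-18 ± √44)/(2×10) = (-18 ± √44)/20, with √44 ≈ 6.6332. s₁ ≈ -0.5683, s₂ ≈ -1.2317. Poles: s₁ = -0.5683, s₂ = -1.2317.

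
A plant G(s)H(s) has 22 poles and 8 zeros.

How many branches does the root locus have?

Root locus has n branches where n = number of poles = 22.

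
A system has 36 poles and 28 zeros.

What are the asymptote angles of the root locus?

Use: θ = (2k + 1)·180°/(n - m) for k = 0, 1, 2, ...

n - m = 36 - 28 = 8. Angles: θk = (2k + 1)·180°/8 = 22.5°, 67.5°, 112.5°, 157.5°, 202.5°, 247.5°, 292.5°, 337.5°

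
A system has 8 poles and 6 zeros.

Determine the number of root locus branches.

Root locus has n branches where n = number of poles = 8.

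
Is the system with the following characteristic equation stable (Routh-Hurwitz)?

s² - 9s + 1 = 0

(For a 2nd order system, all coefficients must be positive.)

Coefficients: 1, -9, 1. b=-9 not positive, so system is unstable.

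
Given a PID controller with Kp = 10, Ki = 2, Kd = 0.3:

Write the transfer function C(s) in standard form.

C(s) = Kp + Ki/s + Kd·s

Substituting values: C(s) = 10 + 2/s + 0.3s = (0.3s² + 10s + 2)/s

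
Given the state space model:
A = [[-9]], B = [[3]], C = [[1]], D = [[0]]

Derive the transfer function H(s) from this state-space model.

(sI - A)⁻¹ = 1/(s + 9). H(s) = 1 × 3/(s + 9) + 0 = 3/(s + 9).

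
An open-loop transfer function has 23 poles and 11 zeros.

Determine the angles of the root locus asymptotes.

n - m = 23 - 11 = 12. Angles: θk = (2k + 1)·180°/12 = 15°, 45°, 75°, 105°, 135°, 165°, 195°, 225°, 255°, 285°, 315°, 345°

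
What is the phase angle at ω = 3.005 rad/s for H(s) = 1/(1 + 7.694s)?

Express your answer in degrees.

Phase = -arctan(ωτ) = -arctan(3.005 × 7.694) = -87.5°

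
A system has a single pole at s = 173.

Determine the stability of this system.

Pole at s = 173 is in the right half-plane. Unstable.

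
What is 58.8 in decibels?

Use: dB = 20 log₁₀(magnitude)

dB = 20 log₁₀(58.8) = 35.4 dB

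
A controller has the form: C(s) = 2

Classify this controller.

This is a Proportional (P) controller.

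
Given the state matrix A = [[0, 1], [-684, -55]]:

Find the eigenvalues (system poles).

det(A - λI) = λ² - (-55)λ + 684 = (λ - (-36))(λ - (-19)). Eigenvalues: -36, -19.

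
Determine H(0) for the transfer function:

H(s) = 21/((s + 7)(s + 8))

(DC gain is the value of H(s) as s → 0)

DC gain = H(0) = 21/(7 × 8) = 21/56 = 0.375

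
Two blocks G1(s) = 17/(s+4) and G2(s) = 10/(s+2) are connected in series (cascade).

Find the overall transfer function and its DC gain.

Series: multiply transfer functions. G_eq = 17/(s+4) × 10/(s+2) = 170/((s+4)(s+2)). DC gain = 170/(4×2) = 21.25.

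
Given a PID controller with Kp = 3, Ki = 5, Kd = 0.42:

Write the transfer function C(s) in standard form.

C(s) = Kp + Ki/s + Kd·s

Substituting values: C(s) = 3 + 5/s + 0.42s = (0.42s² + 3s + 5)/s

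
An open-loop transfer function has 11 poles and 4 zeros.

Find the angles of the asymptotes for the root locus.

n - m = 11 - 4 = 7. Angles: θk = (2k + 1)·180°/7 = 25.71°, 77.14°, 128.57°, 180°, 231.43°, 282.86°, 334.29°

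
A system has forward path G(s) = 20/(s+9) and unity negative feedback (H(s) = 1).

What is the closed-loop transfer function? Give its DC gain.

T(s) = G/(1+GH) = [20/(s+9)] / [1 + 20/(s+9)] = 20/(s+9+20) = 20/(s+29). DC gain = 20/29 = 0.6897.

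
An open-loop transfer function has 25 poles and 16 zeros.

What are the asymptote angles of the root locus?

n - m = 25 - 16 = 9. Angles: θk = (2k + 1)·180°/9 = 20°, 60°, 100°, 140°, 180°, 220°, 260°, 300°, 340°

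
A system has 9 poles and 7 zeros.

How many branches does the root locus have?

Root locus has n branches where n = number of poles = 9.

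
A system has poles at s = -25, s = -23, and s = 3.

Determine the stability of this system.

Pole(s) at s = 3 are not in the left half-plane. System is unstable.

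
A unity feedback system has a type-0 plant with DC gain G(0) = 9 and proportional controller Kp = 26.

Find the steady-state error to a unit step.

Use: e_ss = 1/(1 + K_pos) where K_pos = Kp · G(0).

K_pos = Kp · G(0) = 26 × 9 = 234. e_ss = 1/(1 + 234) = 0.0043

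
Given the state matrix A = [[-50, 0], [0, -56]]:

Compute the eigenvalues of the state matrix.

For diagonal matrix, eigenvalues are diagonal entries: λ₁ = -50, λ₂ = -56.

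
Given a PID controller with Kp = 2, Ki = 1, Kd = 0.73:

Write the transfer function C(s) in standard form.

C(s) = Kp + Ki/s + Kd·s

Substituting values: C(s) = 2 + 1/s + 0.73s = (0.73s² + 2s + 1)/s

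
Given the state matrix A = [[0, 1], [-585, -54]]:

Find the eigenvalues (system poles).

det(A - λI) = λ² - (-54)λ + 585 = (λ - (-39))(λ - (-15)). Eigenvalues: -39, -15.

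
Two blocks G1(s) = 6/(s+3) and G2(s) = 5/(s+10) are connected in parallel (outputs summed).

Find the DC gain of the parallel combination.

Parallel: G_eq = G1 + G2. DC gain = G1(0) + G2(0) = 6/3 + 5/10 = 2 + 0.5 = 2.5.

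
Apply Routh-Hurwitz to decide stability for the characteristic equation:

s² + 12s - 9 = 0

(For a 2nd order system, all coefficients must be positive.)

Coefficients: 1, 12, -9. c=-9 not positive, so system is unstable.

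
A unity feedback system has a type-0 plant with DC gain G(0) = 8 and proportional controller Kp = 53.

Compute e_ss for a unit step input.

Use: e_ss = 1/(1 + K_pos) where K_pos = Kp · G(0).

K_pos = Kp · G(0) = 53 × 8 = 424. e_ss = 1/(1 + 424) = 0.0024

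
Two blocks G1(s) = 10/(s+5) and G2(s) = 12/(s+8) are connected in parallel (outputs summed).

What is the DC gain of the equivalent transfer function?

Parallel: G_eq = G1 + G2. DC gain = G1(0) + G2(0) = 10/5 + 12/8 = 2 + 1.5 = 3.5.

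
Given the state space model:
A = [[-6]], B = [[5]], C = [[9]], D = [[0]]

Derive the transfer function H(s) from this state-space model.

(sI - A)⁻¹ = 1/(s + 6). H(s) = 9 × 5/(s + 6) + 0 = 45/(s + 6).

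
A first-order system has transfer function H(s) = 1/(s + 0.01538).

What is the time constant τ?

For H(s) = 1/(s + 1/τ), the pole is at -1/τ = -0.01538, so τ = 1/0.01538 = 65.02 s.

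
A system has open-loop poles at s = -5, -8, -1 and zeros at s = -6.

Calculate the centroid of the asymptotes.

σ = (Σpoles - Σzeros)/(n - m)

σ = (Σpoles - Σzeros)/(n - m) = (-14 - (-6))/(3 - 1) = -8/2 = -4.0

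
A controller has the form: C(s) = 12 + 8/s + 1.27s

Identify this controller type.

This is a Proportional-Integral-Derivative (PID) controller.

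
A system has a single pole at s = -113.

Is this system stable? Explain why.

Pole at s = -113 is in the left half-plane. Stable.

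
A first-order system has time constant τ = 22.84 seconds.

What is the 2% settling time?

For first-order system, 2% settling time ≈ 4τ = 4 × 22.84 = 91.36 s.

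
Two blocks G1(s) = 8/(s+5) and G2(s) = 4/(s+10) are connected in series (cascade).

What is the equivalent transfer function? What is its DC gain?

Series: multiply transfer functions. G_eq = 8/(s+5) × 4/(s+10) = 32/((s+5)(s+10)). DC gain = 32/(5×10) = 0.64.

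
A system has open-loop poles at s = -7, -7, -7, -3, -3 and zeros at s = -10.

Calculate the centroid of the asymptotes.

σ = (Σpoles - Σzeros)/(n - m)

σ = (Σpoles - Σzeros)/(n - m) = (-27 - (-10))/(5 - 1) = -17/4 = -4.25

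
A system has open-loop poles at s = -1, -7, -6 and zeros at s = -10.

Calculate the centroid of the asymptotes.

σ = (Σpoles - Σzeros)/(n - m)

σ = (Σpoles - Σzeros)/(n - m) = (-14 - (-10))/(3 - 1) = -4/2 = -2.0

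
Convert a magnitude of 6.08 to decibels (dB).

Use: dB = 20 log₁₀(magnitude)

dB = 20 log₁₀(6.08) = 15.7 dB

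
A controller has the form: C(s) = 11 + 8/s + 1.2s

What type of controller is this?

This is a Proportional-Integral-Derivative (PID) controller.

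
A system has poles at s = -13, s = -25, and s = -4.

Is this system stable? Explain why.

All poles are in the left half-plane. System is stable.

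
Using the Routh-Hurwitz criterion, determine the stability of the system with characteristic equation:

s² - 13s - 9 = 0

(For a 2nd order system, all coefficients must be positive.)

Coefficients: 1, -13, -9. b=-13, c=-9 not positive, so system is unstable.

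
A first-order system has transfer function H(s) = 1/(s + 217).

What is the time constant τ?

For H(s) = 1/(s + 1/τ), the pole is at -1/τ = -217, so τ = 1/217 = 0.0046 s.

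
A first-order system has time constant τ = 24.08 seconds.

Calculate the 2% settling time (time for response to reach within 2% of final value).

For first-order system, 2% settling time ≈ 4τ = 4 × 24.08 = 96.32 s.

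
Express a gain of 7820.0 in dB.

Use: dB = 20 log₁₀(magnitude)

dB = 20 log₁₀(7820.0) = 77.9 dB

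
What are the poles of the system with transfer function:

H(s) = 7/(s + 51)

Pole is where denominator = 0: s + 51 = 0, so s = -51.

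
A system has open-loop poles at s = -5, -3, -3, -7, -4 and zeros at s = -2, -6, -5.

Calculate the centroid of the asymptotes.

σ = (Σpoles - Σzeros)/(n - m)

σ = (Σpoles - Σzeros)/(n - m) = (-22 - (-13))/(5 - 3) = -9/2 = -4.5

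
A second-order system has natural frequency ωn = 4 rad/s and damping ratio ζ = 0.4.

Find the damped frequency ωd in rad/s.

ωd = ωn√(1 - ζ²) = 4√(1 - 0.4²) = 3.67 rad/s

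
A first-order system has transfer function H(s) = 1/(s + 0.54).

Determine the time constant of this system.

For H(s) = 1/(s + 1/τ), the pole is at -1/τ = -0.54, so τ = 1/0.54 = 1.8519 s.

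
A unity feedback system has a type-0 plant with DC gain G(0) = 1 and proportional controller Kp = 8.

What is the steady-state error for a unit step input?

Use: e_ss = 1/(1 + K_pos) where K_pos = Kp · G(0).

K_pos = Kp · G(0) = 8 × 1 = 8. e_ss = 1/(1 + 8) = 0.1111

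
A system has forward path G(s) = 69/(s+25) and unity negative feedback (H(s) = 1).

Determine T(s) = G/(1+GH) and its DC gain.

T(s) = G/(1+GH) = [69/(s+25)] / [1 + 69/(s+25)] = 69/(s+25+69) = 69/(s+94). DC gain = 69/94 = 0.7340.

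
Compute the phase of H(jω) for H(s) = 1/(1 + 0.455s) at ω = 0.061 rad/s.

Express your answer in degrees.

Phase = -arctan(ωτ) = -arctan(0.061 × 0.455) = -1.6°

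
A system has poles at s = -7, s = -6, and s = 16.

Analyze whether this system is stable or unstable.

Pole(s) at s = 16 are not in the left half-plane. System is unstable.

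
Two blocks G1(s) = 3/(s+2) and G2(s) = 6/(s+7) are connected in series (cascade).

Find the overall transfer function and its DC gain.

Series: multiply transfer functions. G_eq = 3/(s+2) × 6/(s+7) = 18/((s+2)(s+7)). DC gain = 18/(2×7) = 1.2857.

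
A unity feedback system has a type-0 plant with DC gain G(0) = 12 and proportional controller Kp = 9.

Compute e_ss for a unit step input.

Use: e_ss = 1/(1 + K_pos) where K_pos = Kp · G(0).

K_pos = Kp · G(0) = 9 × 12 = 108. e_ss = 1/(1 + 108) = 0.0092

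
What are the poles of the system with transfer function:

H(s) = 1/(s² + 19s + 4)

Discriminant = 19² - 4×1×4 = 361 - 16 = 345 > 0, so two distinct real poles. Using quadratic formula: s = (-19 ± √345)/(2×1) = (-19 ± √345)/2, with √345 ≈ 18.5742. s₁ ≈ -0.2129, s₂ ≈ -18.7871. Poles: s₁ = -0.2129, s₂ = -18.7871.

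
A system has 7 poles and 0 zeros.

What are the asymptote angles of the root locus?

n - m = 7 - 0 = 7. Angles: θk = (2k + 1)·180°/7 = 25.71°, 77.14°, 128.57°, 180°, 231.43°, 282.86°, 334.29°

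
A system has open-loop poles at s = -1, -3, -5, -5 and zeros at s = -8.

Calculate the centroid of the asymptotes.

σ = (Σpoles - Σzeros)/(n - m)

σ = (Σpoles - Σzeros)/(n - m) = (-14 - (-8))/(4 - 1) = -6/3 = -2.0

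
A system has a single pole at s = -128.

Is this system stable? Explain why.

Pole at s = -128 is in the left half-plane. Stable.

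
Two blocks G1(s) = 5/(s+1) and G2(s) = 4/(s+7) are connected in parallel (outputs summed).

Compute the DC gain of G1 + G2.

Parallel: G_eq = G1 + G2. DC gain = G1(0) + G2(0) = 5/1 + 4/7 = 5 + 0.5714 = 5.5714.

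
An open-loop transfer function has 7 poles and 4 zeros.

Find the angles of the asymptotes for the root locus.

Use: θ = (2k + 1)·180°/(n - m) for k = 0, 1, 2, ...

n - m = 7 - 4 = 3. Angles: θk = (2k + 1)·180°/3 = 60°, 180°, 300°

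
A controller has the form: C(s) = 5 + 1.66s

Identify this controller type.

This is a Proportional-Derivative (PD) controller.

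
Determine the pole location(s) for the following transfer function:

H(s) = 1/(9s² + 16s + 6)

Discriminant = 16² - 4×9×6 = 256 - 216 = 40 > 0, so two distinct real poles. Using quadratic formula: s = (-16 ± √40)/(2×9) = (-16 ± √40)/18, with √40 ≈ 6.3246. s₁ ≈ -0.5375, s₂ ≈ -1.2403. Poles: s₁ = -0.5375, s₂ = -1.2403.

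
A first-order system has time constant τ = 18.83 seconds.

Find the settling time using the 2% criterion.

For first-order system, 2% settling time ≈ 4τ = 4 × 18.83 = 75.32 s.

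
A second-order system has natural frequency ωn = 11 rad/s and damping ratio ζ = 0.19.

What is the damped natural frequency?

ωd = ωn√(1 - ζ²) = 11√(1 - 0.19²) = 10.8 rad/s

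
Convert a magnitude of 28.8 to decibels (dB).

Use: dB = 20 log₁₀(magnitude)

dB = 20 log₁₀(28.8) = 29.2 dB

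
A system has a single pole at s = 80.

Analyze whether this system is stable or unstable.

Pole at s = 80 is in the right half-plane. Unstable.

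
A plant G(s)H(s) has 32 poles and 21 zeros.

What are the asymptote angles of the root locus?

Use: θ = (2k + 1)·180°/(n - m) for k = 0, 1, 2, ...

n - m = 32 - 21 = 11. Angles: θk = (2k + 1)·180°/11 = 16.36°, 49.09°, 81.82°, 114.55°, 147.27°, 180°, 212.73°, 245.45°, 278.18°, 310.91°, 343.64°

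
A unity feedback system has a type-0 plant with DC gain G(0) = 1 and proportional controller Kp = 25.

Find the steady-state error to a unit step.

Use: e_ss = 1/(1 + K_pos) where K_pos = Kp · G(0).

K_pos = Kp · G(0) = 25 × 1 = 25. e_ss = 1/(1 + 25) = 0.0385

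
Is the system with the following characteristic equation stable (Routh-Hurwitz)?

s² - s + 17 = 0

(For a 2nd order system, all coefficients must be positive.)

Coefficients: 1, -1, 17. b=-1 not positive, so system is unstable.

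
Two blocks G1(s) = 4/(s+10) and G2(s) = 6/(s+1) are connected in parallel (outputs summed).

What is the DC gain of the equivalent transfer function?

Parallel: G_eq = G1 + G2. DC gain = G1(0) + G2(0) = 4/10 + 6/1 = 0.4 + 6 = 6.4.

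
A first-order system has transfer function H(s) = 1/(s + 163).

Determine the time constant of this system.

For H(s) = 1/(s + 1/τ), the pole is at -1/τ = -163, so τ = 1/163 = 0.0061 s.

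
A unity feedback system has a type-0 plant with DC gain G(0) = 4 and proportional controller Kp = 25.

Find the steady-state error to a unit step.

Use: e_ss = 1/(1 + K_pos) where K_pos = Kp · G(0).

K_pos = Kp · G(0) = 25 × 4 = 100. e_ss = 1/(1 + 100) = 0.0099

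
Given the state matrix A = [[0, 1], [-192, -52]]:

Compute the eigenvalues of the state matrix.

det(A - λI) = λ² - (-52)λ + 192 = (λ - (-48))(λ - (-4)). Eigenvalues: -48, -4.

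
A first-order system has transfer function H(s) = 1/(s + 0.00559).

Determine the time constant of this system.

For H(s) = 1/(s + 1/τ), the pole is at -1/τ = -0.00559, so τ = 1/0.00559 = 178.9 s.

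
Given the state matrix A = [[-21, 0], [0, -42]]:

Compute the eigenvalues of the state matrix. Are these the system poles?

For diagonal matrix, eigenvalues are diagonal entries: λ₁ = -21, λ₂ = -42. Eigenvalues of A = system poles.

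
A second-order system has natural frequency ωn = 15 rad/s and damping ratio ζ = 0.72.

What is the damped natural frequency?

ωd = ωn√(1 - ζ²) = 15√(1 - 0.72²) = 10.41 rad/s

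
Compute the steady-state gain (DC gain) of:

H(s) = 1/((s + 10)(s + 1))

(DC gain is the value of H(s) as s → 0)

DC gain = H(0) = 1/(10 × 1) = 1/10 = 0.1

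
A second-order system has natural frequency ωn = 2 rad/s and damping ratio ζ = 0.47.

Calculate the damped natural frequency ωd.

ωd = ωn√(1 - ζ²) = 2√(1 - 0.47²) = 1.77 rad/s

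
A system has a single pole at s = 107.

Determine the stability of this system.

Pole at s = 107 is in the right half-plane. Unstable.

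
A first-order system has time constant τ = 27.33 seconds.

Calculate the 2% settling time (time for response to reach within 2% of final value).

For first-order system, 2% settling time ≈ 4τ = 4 × 27.33 = 109.32 s.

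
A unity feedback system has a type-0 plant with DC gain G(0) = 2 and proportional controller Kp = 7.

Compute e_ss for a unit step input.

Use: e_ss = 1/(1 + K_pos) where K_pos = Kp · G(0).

K_pos = Kp · G(0) = 7 × 2 = 14. e_ss = 1/(1 + 14) = 0.0667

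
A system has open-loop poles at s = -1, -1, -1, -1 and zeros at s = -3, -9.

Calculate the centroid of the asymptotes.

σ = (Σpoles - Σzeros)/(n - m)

σ = (Σpoles - Σzeros)/(n - m) = (-4 - (-12))/(4 - 2) = 8/2 = 4.0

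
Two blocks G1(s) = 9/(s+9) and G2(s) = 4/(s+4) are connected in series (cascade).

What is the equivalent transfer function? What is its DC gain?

Series: multiply transfer functions. G_eq = 9/(s+9) × 4/(s+4) = 36/((s+9)(s+4)). DC gain = 36/(9×4) = 1.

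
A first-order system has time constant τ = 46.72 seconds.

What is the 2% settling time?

For first-order system, 2% settling time ≈ 4τ = 4 × 46.72 = 186.88 s.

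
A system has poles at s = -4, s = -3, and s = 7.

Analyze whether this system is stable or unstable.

Pole(s) at s = 7 are not in the left half-plane. System is unstable.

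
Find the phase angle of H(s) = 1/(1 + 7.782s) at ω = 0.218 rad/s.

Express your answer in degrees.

Phase = -arctan(ωτ) = -arctan(0.218 × 7.782) = -59.5°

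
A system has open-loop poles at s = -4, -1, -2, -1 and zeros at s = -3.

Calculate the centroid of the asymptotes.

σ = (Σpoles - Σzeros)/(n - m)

σ = (Σpoles - Σzeros)/(n - m) = (-8 - (-3))/(4 - 1) = -5/3 = -1.67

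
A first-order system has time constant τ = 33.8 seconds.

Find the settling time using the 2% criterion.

For first-order system, 2% settling time ≈ 4τ = 4 × 33.8 = 135.2 s.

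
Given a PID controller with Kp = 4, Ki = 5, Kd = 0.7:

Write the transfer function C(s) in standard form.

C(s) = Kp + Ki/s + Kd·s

Substituting values: C(s) = 4 + 5/s + 0.7s = (0.7s² + 4s + 5)/s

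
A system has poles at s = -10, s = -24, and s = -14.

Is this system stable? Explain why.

All poles are in the left half-plane. System is stable.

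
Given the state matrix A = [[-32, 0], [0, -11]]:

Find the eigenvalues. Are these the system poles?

For diagonal matrix, eigenvalues are diagonal entries: λ₁ = -32, λ₂ = -11. Eigenvalues of A = system poles.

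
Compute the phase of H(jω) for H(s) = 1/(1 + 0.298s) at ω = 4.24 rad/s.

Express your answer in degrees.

Phase = -arctan(ωτ) = -arctan(4.24 × 0.298) = -51.6°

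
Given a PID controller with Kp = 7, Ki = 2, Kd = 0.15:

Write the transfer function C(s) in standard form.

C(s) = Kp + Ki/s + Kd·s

Substituting values: C(s) = 7 + 2/s + 0.15s = (0.15s² + 7s + 2)/s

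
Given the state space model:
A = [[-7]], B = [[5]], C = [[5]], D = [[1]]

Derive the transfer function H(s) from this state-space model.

(sI - A)⁻¹ = 1/(s + 7). H(s) = 5×5/(s + 7) + 1 = (s + 32)/(s + 7).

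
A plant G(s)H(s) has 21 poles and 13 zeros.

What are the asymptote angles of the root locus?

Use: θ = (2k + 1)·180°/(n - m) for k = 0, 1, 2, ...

n - m = 21 - 13 = 8. Angles: θk = (2k + 1)·180°/8 = 22.5°, 67.5°, 112.5°, 157.5°, 202.5°, 247.5°, 292.5°, 337.5°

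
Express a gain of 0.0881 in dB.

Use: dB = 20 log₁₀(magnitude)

dB = 20 log₁₀(0.0881) = -21.1 dB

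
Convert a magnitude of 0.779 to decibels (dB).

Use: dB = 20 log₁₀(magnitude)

dB = 20 log₁₀(0.779) = -2.2 dB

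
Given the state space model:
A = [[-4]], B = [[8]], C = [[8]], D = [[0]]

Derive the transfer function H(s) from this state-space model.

(sI - A)⁻¹ = 1/(s + 4). H(s) = 8 × 8/(s + 4) + 0 = 64/(s + 4).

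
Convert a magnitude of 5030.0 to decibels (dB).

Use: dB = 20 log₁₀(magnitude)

dB = 20 log₁₀(5030.0) = 74.0 dB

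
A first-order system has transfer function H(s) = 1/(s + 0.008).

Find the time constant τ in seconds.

For H(s) = 1/(s + 1/τ), the pole is at -1/τ = -0.008, so τ = 1/0.008 = 125 s.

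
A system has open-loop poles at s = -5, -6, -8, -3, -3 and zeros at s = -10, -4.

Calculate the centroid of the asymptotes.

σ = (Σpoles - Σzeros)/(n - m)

σ = (Σpoles - Σzeros)/(n - m) = (-25 - (-14))/(5 - 2) = -11/3 = -3.67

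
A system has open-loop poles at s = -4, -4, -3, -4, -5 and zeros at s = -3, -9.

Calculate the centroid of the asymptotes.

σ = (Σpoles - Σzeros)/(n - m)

σ = (Σpoles - Σzeros)/(n - m) = (-20 - (-12))/(5 - 2) = -8/3 = -2.67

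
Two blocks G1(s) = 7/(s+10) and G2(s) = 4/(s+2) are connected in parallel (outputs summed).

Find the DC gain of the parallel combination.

Parallel: G_eq = G1 + G2. DC gain = G1(0) + G2(0) = 7/10 + 4/2 = 0.7 + 2 = 2.7.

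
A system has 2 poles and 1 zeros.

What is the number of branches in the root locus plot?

Root locus has n branches where n = number of poles = 2.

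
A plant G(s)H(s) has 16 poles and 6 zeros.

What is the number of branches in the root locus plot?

Root locus has n branches where n = number of poles = 16.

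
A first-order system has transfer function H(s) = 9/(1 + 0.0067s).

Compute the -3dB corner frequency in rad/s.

Corner frequency = 1/τ = 1/0.0067 = 149.254 rad/s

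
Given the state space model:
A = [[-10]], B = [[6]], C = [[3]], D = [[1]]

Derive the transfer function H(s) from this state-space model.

(sI - A)⁻¹ = 1/(s + 10). H(s) = 3×6/(s + 10) + 1 = (s + 28)/(s + 10).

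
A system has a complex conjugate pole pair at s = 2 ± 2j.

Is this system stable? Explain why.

Real part of poles is 2 (> 0, right half-plane). Unstable.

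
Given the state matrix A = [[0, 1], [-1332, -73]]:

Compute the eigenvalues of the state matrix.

det(A - λI) = λ² - (-73)λ + 1332 = (λ - (-36))(λ - (-37)). Eigenvalues: -36, -37.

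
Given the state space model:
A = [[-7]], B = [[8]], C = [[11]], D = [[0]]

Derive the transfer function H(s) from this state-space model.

(sI - A)⁻¹ = 1/(s + 7). H(s) = 11 × 8/(s + 7) + 0 = 88/(s + 7).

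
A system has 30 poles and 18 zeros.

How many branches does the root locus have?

Root locus has n branches where n = number of poles = 30.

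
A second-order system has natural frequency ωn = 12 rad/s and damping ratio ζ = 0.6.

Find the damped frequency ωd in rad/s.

ωd = ωn√(1 - ζ²) = 12√(1 - 0.6²) = 9.6 rad/s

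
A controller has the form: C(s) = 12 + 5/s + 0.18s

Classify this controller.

This is a Proportional-Integral-Derivative (PID) controller.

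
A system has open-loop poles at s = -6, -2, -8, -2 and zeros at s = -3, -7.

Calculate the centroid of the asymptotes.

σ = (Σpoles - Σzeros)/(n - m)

σ = (Σpoles - Σzeros)/(n - m) = (-18 - (-10))/(4 - 2) = -8/2 = -4.0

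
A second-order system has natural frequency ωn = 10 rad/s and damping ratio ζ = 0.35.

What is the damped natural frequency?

ωd = ωn√(1 - ζ²) = 10√(1 - 0.35²) = 9.37 rad/s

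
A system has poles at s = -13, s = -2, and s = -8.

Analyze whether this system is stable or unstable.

All poles are in the left half-plane. System is stable.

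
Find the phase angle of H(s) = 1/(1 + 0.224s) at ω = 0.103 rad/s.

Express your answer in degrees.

Phase = -arctan(ωτ) = -arctan(0.103 × 0.224) = -1.3°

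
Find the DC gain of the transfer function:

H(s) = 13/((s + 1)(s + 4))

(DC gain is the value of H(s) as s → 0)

DC gain = H(0) = 13/(1 × 4) = 13/4 = 3.25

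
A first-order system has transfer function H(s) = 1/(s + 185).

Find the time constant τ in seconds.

For H(s) = 1/(s + 1/τ), the pole is at -1/τ = -185, so τ = 1/185 = 0.0054 s.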